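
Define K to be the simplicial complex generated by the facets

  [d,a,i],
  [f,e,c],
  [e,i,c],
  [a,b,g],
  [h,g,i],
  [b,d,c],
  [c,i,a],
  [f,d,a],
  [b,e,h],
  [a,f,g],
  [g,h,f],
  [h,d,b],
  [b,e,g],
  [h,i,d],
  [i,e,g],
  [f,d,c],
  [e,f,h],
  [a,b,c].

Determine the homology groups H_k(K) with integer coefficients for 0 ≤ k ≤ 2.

We work with the vertex ordering a < b < c < d < e < f < g < h < i. The simplices of K, each written with vertices in increasing order, are:

  0-simplices (9): a, b, c, d, e, f, g, h, i
  1-simplices (27): ab, ac, ad, af, ag, ai, bc, bd, be, bg, bh, cd, ce, cf, ci, df, dh, di, ef, eg, eh, ei, fg, fh, gh, gi, hi
  2-simplices (18): abc, abg, aci, adf, adi, afg, bcd, bdh, beg, beh, cdf, cef, cei, dhi, efh, egi, fgh, ghi

Hence C_0 ≅ Z^9, C_1 ≅ Z^27, C_2 ≅ Z^18.

The boundary map ∂_1: C_1 → C_0 is given by ∂[p,q] = [q] − [p]. For instance
  ∂hi = i − h.
The resulting 9×27 matrix has rank 8, and its Smith normal form has invariant factors (1,1,1,1,1,1,1,1).

∂_2: C_2 → C_1 maps a triangle to the signed sum of its edges. For instance
  ∂cef = ef − cf + ce,
  ∂fgh = gh − fh + fg.
As a 27×18 matrix over Z this has rank 18, with invariant factors (1,1,1,1,1,1,1,1,1,1,1,1,1,1,1,1,1,2).

From H_k ≅ ker(∂_k) / im(∂_{k+1}) we obtain:

  H_0: rank C_0 − rank ∂_1 = 9 − 8 = 1, and the invariant factors of ∂_1 are all 1, so H_0 ≅ Z.
  H_1: rank ker ∂_1 − rank ∂_2 = (27 − 8) − 18 = 1, and ∂_2 has invariant factor 2 > 1, so H_1 ≅ Z ⊕ Z/2Z.
  H_2: rank ker ∂_2 − rank ∂_3 = (18 − 18) − 0 = 0, and there is no ∂_3, so H_2 ≅ 0.

As a check, the Euler characteristic is 9 − 27 + 18 = 0, which agrees with 1 − 1 + 0 = 0.

H_0 ≅ Z,  H_1 ≅ Z ⊕ Z/2Z,  H_2 = 0.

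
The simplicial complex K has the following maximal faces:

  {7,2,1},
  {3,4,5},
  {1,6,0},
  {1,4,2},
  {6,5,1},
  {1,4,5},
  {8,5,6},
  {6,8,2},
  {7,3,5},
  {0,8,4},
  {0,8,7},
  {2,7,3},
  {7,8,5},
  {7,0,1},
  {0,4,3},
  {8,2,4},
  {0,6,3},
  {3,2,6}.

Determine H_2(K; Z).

We work with the vertex ordering 0 < 1 < 2 < 3 < 4 < 5 < 6 < 7 < 8. The simplices of K, each written with vertices in increasing order, are:

  0-simplices (9): [0], [1], [2], [3], [4], [5], [6], [7], [8]
  1-simplices (27): (27 of them)
  2-simplices (18): [0,1,6], [0,1,7], [0,3,4], [0,3,6], [0,4,8], [0,7,8], [1,2,4], [1,2,7], [1,4,5], [1,5,6], [2,3,6], [2,3,7], [2,4,8], [2,6,8], [3,4,5], [3,5,7], [5,6,8], [5,7,8]

so the chain groups are C_0 ≅ Z^9, C_1 ≅ Z^27, C_2 ≅ Z^18.

Boundary ∂_1: C_1 → C_0 is given by ∂[p,q] = [q] − [p].
This gives a 9×27 integer matrix of rank 8; reducing to Smith normal form yields diagonal entries (1,1,1,1,1,1,1,1).

The boundary map ∂_2: C_2 → C_1 maps a triangle to the signed sum of its edges. For instance
  ∂[0,3,4] = [3,4] − [0,4] + [0,3],
  ∂[0,1,7] = [1,7] − [0,7] + [0,1].
The 27×18 boundary matrix has rank 17 and Smith normal form diag(1,1,1,1,1,1,1,1,1,1,1,1,1,1,1,1,1).

From H_k ≅ ker(∂_k) / im(∂_{k+1}) we obtain:

  H_2: rank ker ∂_2 − rank ∂_3 = (18 − 17) − 0 = 1, and there is no ∂_3, so H_2 = Z.

(K is a triangulation of the torus T^2.)

H_2 ≅ Z.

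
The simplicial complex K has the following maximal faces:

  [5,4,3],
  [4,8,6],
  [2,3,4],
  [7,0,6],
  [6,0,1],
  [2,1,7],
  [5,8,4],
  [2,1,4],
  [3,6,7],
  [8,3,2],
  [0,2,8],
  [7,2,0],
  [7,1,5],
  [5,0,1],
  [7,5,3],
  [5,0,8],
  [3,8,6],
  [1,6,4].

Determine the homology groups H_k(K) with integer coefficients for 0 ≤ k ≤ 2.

H_0 = Z,  H_1 = Z ⊕ Z/2Z,  H_2 = 0.

K has 9 vertices, 27 edges, 18 triangles.
rank ∂_0 = 0, rank ∂_1 = 8 ⇒ b_0 = 9 − 0 − 8 = 1; all invariant factors of ∂_1 are 1 so no torsion. So H_0 = Z.
rank ∂_1 = 8, rank ∂_2 = 18 ⇒ b_1 = 27 − 8 − 18 = 1; ∂_2 has invariant factor(s) [2] giving torsion. So H_1 = Z ⊕ Z/2Z.
rank ∂_2 = 18, rank ∂_3 = 0 ⇒ b_2 = 18 − 18 − 0 = 0. So H_2 = 0.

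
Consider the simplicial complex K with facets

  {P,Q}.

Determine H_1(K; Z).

H_1 ≅ 0.

Order the vertices as P < Q. Listing each simplex with vertices in this order, K has dimension 1 with simplices:

  0-simplices (2): P, Q
  1-simplices (1): PQ

so the chain groups are C_0 ≅ Z^2, C_1 ≅ Z^1.

The boundary map ∂_1: C_1 → C_0 is given by ∂[p,q] = [q] − [p].
As a 2×1 matrix over Z this has rank 1, with invariant factors (1).

From H_k ≅ ker(∂_k) / im(∂_{k+1}) we obtain:

  H_1: rank ker ∂_1 − rank ∂_2 = (1 − 1) − 0 = 0, and there is no ∂_2, so H_1 = 0.

(K is a triangulation of the 1-simplex.)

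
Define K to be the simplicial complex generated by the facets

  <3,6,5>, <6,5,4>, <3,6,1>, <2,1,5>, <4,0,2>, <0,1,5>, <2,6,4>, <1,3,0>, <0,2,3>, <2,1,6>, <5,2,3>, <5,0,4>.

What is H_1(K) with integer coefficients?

H_1 ≅ Z/2Z.

Fix the vertex order 0 < 1 < 2 < 3 < 4 < 5 < 6 and write every simplex with vertices in increasing order. Then dim K = 2 and the simplices of K are:

  0-simplices (7): [0], [1], [2], [3], [4], [5], [6]
  1-simplices (18): [0,1], [0,2], [0,3], [0,4], [0,5], [1,2], [1,3], [1,5], [1,6], [2,3], [2,4], [2,5], [2,6], [3,5], [3,6], [4,5], [4,6], [5,6]
  2-simplices (12): [0,1,3], [0,1,5], [0,2,3], [0,2,4], [0,4,5], [1,2,5], [1,2,6], [1,3,6], [2,3,5], [2,4,6], [3,5,6], [4,5,6]

so the chain groups are C_0 ≅ Z^7, C_1 ≅ Z^18, C_2 ≅ Z^12.

Boundary ∂_1: C_1 → C_0 maps an edge to its endpoints' difference, ∂[p,q] = q − p. For instance
  ∂[2,3] = [3] − [2].
As a 7×18 matrix over Z this has rank 6, with invariant factors (1,1,1,1,1,1).

Boundary ∂_2: C_2 → C_1 maps a triangle to the signed sum of its edges. For instance
  ∂[2,4,6] = [4,6] − [2,6] + [2,4],
  ∂[4,5,6] = [5,6] − [4,6] + [4,5].
The resulting 18×12 matrix has rank 12, and its Smith normal form has invariant factors (1,1,1,1,1,1,1,1,1,1,1,2).

Computing H_k = (kernel of ∂_k) / (image of ∂_{k+1}):

  H_1: rank ker ∂_1 − rank ∂_2 = (18 − 6) − 12 = 0, and ∂_2 has invariant factor 2 > 1, so H_1 ≅ Z/2Z.

(K is a triangulation of the real projective plane RP^2.)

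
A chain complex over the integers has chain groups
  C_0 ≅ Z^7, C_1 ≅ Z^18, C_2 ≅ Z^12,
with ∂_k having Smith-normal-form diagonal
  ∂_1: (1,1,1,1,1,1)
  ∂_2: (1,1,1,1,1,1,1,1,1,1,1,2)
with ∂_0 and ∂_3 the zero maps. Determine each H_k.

H_0: b_0 = 7 − 0 − 6 = 1; torsion from ∂_1 factors > 1: none. So H_0 = Z.
H_1: b_1 = 18 − 6 − 12 = 0; torsion from ∂_2 factors > 1: [2]. So H_1 = Z/2Z.
H_2: b_2 = 12 − 12 − 0 = 0; torsion from ∂_3 factors > 1: none. So H_2 = 0.

H_0 = Z,  H_1 = Z/2Z,  H_2 = 0.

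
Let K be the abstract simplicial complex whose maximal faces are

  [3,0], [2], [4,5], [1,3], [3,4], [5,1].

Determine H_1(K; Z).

H_1 ≅ Z.

Fix the vertex order 0 < 1 < 2 < 3 < 4 < 5 and write every simplex with vertices in increasing order. Then dim K = 1 and the simplices of K are:

  0-simplices (6): [0], [1], [2], [3], [4], [5]
  1-simplices (5): [0,3], [1,3], [1,5], [3,4], [4,5]

so the chain groups are C_0 ≅ Z^6, C_1 ≅ Z^5.

∂_1: C_1 → C_0 is given by ∂[p,q] = [q] − [p]. For instance
  ∂[4,5] = [5] − [4].
This gives a 6×5 integer matrix of rank 4; reducing to Smith normal form yields diagonal entries (1,1,1,1).

Now H_k = ker ∂_k / im ∂_{k+1}, so:

  H_1: rank ker ∂_1 − rank ∂_2 = (5 − 4) − 0 = 1, and there is no ∂_2, so H_1 ≅ Z.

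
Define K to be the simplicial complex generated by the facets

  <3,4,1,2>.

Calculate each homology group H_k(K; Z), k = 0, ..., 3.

Order the vertices as 1 < 2 < 3 < 4. Listing each simplex with vertices in this order, K has dimension 3 with simplices:

  0-simplices (4): [1], [2], [3], [4]
  1-simplices (6): [1,2], [1,3], [1,4], [2,3], [2,4], [3,4]
  2-simplices (4): [1,2,3], [1,2,4], [1,3,4], [2,3,4]
  3-simplices (1): [1,2,3,4]

so the chain groups are C_0 ≅ Z^4, C_1 ≅ Z^6, C_2 ≅ Z^4, C_3 ≅ Z^1.

∂_1: C_1 → C_0 maps an edge to its endpoints' difference, ∂[p,q] = q − p. For instance
  ∂[1,2] = [2] − [1].
The resulting 4×6 matrix has rank 3, and its Smith normal form has invariant factors (1,1,1).

The boundary map ∂_2: C_2 → C_1 acts by ∂[p,q,r] = [q,r] − [p,r] + [p,q]. For instance
  ∂[1,2,3] = [2,3] − [1,3] + [1,2],
  ∂[1,2,4] = [2,4] − [1,4] + [1,2].
The resulting 6×4 matrix has rank 3, and its Smith normal form has invariant factors (1,1,1).

∂_3: C_3 → C_2 sends each 3-simplex σ to the alternating sum Σ_i (−1)^i (σ with its i-th vertex removed). For instance
  ∂[1,2,3,4] = [2,3,4] − [1,3,4] + [1,2,4] − [1,2,3].
As a 4×1 matrix over Z this has rank 1, with invariant factors (1).

From H_k ≅ ker(∂_k) / im(∂_{k+1}) we obtain:

  H_0: rank C_0 − rank ∂_1 = 4 − 3 = 1, and the invariant factors of ∂_1 are all 1, so H_0 = Z.
  H_1: rank ker ∂_1 − rank ∂_2 = (6 − 3) − 3 = 0, and the invariant factors of ∂_2 are all 1, so H_1 = 0.
  H_2: rank ker ∂_2 − rank ∂_3 = (4 − 3) − 1 = 0, and the invariant factors of ∂_3 are all 1, so H_2 = 0.
  H_3: rank ker ∂_3 − rank ∂_4 = (1 − 1) − 0 = 0, and there is no ∂_4, so H_3 = 0.

H_0 = Z,  H_1 = 0,  H_2 = 0,  H_3 = 0.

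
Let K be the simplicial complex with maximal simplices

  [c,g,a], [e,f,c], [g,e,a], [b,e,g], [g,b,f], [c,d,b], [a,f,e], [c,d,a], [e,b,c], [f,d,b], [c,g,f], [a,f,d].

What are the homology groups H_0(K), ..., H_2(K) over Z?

H_0 = Z,  H_1 = Z_2,  H_2 = 0.

We work with the vertex ordering a < b < c < d < e < f < g. The simplices of K, each written with vertices in increasing order, are:

  0-simplices (7): a, b, c, d, e, f, g
  1-simplices (18): ac, ad, ae, af, ag, bc, bd, be, bf, bg, cd, ce, cf, cg, df, ef, eg, fg
  2-simplices (12): acd, acg, adf, aef, aeg, bcd, bce, bdf, beg, bfg, cef, cfg

Hence C_0 ≅ Z^7, C_1 ≅ Z^18, C_2 ≅ Z^12.

The boundary map ∂_1: C_1 → C_0 sends each edge [p,q] (with p < q) to q − p.
The resulting 7×18 matrix has rank 6, and its Smith normal form has invariant factors (1,1,1,1,1,1).

Boundary ∂_2: C_2 → C_1 sends each 2-simplex [p,q,r] to [q,r] − [p,r] + [p,q]. For instance
  ∂cfg = fg − cg + cf,
  ∂bfg = fg − bg + bf.
This gives a 18×12 integer matrix of rank 12; reducing to Smith normal form yields diagonal entries (1,1,1,1,1,1,1,1,1,1,1,2).

Now H_k = ker ∂_k / im ∂_{k+1}, so:

  H_0: rank C_0 − rank ∂_1 = 7 − 6 = 1, and the invariant factors of ∂_1 are all 1, so H_0 = Z.
  H_1: rank ker ∂_1 − rank ∂_2 = (18 − 6) − 12 = 0, and ∂_2 has invariant factor 2 > 1, so H_1 = Z_2.
  H_2: rank ker ∂_2 − rank ∂_3 = (12 − 12) − 0 = 0, and there is no ∂_3, so H_2 = 0.

As a check, the Euler characteristic is 7 − 18 + 12 = 1, which agrees with 1 − 0 + 0 = 1.
(K is a triangulation of the real projective plane RP^2.)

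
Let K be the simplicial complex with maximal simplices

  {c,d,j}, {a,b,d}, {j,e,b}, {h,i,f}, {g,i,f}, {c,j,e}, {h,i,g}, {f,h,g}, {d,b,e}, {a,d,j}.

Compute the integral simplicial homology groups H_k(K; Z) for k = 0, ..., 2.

K has 10 vertices, 18 edges, 10 triangles.
rank ∂_0 = 0, rank ∂_1 = 8 ⇒ b_0 = 10 − 0 − 8 = 2; all invariant factors of ∂_1 are 1 so no torsion. So H_0 = Z^2.
rank ∂_1 = 8, rank ∂_2 = 9 ⇒ b_1 = 18 − 8 − 9 = 1; all invariant factors of ∂_2 are 1 so no torsion. So H_1 = Z.
rank ∂_2 = 9, rank ∂_3 = 0 ⇒ b_2 = 10 − 9 − 0 = 1. So H_2 = Z.

H_0 ≅ Z^2,  H_1 ≅ Z,  H_2 ≅ Z.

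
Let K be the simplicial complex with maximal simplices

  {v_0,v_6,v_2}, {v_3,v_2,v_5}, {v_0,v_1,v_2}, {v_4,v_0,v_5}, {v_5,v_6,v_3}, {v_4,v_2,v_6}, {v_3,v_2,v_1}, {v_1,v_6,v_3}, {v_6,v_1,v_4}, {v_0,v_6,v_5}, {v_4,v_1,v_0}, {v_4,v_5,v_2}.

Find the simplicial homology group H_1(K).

Order the vertices as v_0 < v_1 < v_2 < v_3 < v_4 < v_5 < v_6. Listing each simplex with vertices in this order, K has dimension 2 with simplices:

  0-simplices (7): [v_0], [v_1], [v_2], [v_3], [v_4], [v_5], [v_6]
  1-simplices (18): (18 of them)
  2-simplices (12): (12 of them)

giving chain groups C_0 ≅ Z^7, C_1 ≅ Z^18, C_2 ≅ Z^12.

Boundary ∂_1: C_1 → C_0 maps an edge to its endpoints' difference, ∂[p,q] = q − p. For instance
  ∂[v_2,v_3] = [v_3] − [v_2].
As a 7×18 matrix over Z this has rank 6, with invariant factors (1,1,1,1,1,1).

The boundary map ∂_2: C_2 → C_1 sends each 2-simplex [p,q,r] to [q,r] − [p,r] + [p,q]. For instance
  ∂[v_0,v_1,v_4] = [v_1,v_4] − [v_0,v_4] + [v_0,v_1],
  ∂[v_3,v_5,v_6] = [v_5,v_6] − [v_3,v_6] + [v_3,v_5].
The 18×12 boundary matrix has rank 12 and Smith normal form diag(1,1,1,1,1,1,1,1,1,1,1,2).

Now H_k = ker ∂_k / im ∂_{k+1}, so:

  H_1: rank ker ∂_1 − rank ∂_2 = (18 − 6) − 12 = 0, and ∂_2 has invariant factor 2 > 1, so H_1 = Z/2.

H_1 ≅ Z/2.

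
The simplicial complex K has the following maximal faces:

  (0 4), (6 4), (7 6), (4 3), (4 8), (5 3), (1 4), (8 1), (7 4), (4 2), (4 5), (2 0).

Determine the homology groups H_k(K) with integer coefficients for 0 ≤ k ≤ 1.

Fix the vertex order 0 < 1 < 2 < 3 < 4 < 5 < 6 < 7 < 8 and write every simplex with vertices in increasing order. Then dim K = 1 and the simplices of K are:

  0-simplices (9): [0], [1], [2], [3], [4], [5], [6], [7], [8]
  1-simplices (12): [0,2], [0,4], [1,4], [1,8], [2,4], [3,4], [3,5], [4,5], [4,6], [4,7], [4,8], [6,7]

giving chain groups C_0 ≅ Z^9, C_1 ≅ Z^12.

∂_1: C_1 → C_0 is given by ∂[p,q] = [q] − [p]. For instance
  ∂[6,7] = [7] − [6].
As a 9×12 matrix over Z this has rank 8, with invariant factors (1,1,1,1,1,1,1,1).

Now H_k = ker ∂_k / im ∂_{k+1}, so:

  H_0: rank C_0 − rank ∂_1 = 9 − 8 = 1, and the invariant factors of ∂_1 are all 1, so H_0 = Z.
  H_1: rank ker ∂_1 − rank ∂_2 = (12 − 8) − 0 = 4, and there is no ∂_2, so H_1 = Z^4.

As a check, the Euler characteristic is 9 − 12 = -3, which agrees with 1 − 4 = -3.
(K is a triangulation of a wedge of 4 circles.)

H_0 = Z,  H_1 = Z^4.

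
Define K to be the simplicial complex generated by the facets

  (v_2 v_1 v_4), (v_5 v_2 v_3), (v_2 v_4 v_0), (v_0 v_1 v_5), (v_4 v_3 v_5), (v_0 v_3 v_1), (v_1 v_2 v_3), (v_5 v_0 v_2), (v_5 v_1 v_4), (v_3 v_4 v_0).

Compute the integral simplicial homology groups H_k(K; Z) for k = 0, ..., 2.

H_0 ≅ Z,  H_1 ≅ Z/2Z,  H_2 = 0.

Take the total order v_0 < v_1 < v_2 < v_3 < v_4 < v_5 on the vertex set. Then K (dimension 2) consists of the simplices:

  0-simplices (6): [v_0], [v_1], [v_2], [v_3], [v_4], [v_5]
  1-simplices (15): (15 of them)
  2-simplices (10): [v_0,v_1,v_3], [v_0,v_1,v_5], [v_0,v_2,v_4], [v_0,v_2,v_5], [v_0,v_3,v_4], [v_1,v_2,v_3], [v_1,v_2,v_4], [v_1,v_4,v_5], [v_2,v_3,v_5], [v_3,v_4,v_5]

giving chain groups C_0 ≅ Z^6, C_1 ≅ Z^15, C_2 ≅ Z^10.

∂_1: C_1 → C_0 maps an edge to its endpoints' difference, ∂[p,q] = q − p.
The resulting 6×15 matrix has rank 5, and its Smith normal form has invariant factors (1,1,1,1,1).

∂_2: C_2 → C_1 acts by ∂[p,q,r] = [q,r] − [p,r] + [p,q]. For instance
  ∂[v_1,v_2,v_3] = [v_2,v_3] − [v_1,v_3] + [v_1,v_2],
  ∂[v_0,v_1,v_3] = [v_1,v_3] − [v_0,v_3] + [v_0,v_1].
The resulting 15×10 matrix has rank 10, and its Smith normal form has invariant factors (1,1,1,1,1,1,1,1,1,2).

From H_k ≅ ker(∂_k) / im(∂_{k+1}) we obtain:

  H_0: rank C_0 − rank ∂_1 = 6 − 5 = 1, and the invariant factors of ∂_1 are all 1, so H_0 = Z.
  H_1: rank ker ∂_1 − rank ∂_2 = (15 − 5) − 10 = 0, and ∂_2 has invariant factor 2 > 1, so H_1 = Z/2Z.
  H_2: rank ker ∂_2 − rank ∂_3 = (10 − 10) − 0 = 0, and there is no ∂_3, so H_2 = 0.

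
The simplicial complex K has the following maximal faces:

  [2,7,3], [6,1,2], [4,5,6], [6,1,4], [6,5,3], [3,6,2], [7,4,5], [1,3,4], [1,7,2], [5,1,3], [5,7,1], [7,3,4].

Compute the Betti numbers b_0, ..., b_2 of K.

K has 7 vertices, 18 edges, 12 triangles.
rank ∂_0 = 0, rank ∂_1 = 6 ⇒ b_0 = 7 − 0 − 6 = 1; all invariant factors of ∂_1 are 1 so no torsion. So H_0 ≅ Z.
rank ∂_1 = 6, rank ∂_2 = 12 ⇒ b_1 = 18 − 6 − 12 = 0; ∂_2 has invariant factor(s) [2] giving torsion. So H_1 ≅ Z/2.
rank ∂_2 = 12, rank ∂_3 = 0 ⇒ b_2 = 12 − 12 − 0 = 0. So H_2 ≅ 0.

b_0 = 1, b_1 = 0, b_2 = 0.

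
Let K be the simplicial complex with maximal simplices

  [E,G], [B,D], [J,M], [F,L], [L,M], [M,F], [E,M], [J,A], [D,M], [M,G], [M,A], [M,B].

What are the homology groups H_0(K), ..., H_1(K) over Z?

Take the total order A < B < D < E < F < G < J < L < M on the vertex set. Then K (dimension 1) consists of the simplices:

  0-simplices (9): A, B, D, E, F, G, J, L, M
  1-simplices (12): AJ, AM, BD, BM, DM, EG, EM, FL, FM, GM, JM, LM

so the chain groups are C_0 ≅ Z^9, C_1 ≅ Z^12.

∂_1: C_1 → C_0 sends each edge [p,q] (with p < q) to q − p. For instance
  ∂FL = L − F.
The resulting 9×12 matrix has rank 8, and its Smith normal form has invariant factors (1,1,1,1,1,1,1,1).

Reading off H_k = ker ∂_k / im ∂_{k+1}:

  H_0: rank C_0 − rank ∂_1 = 9 − 8 = 1, and the invariant factors of ∂_1 are all 1, so H_0 = Z.
  H_1: rank ker ∂_1 − rank ∂_2 = (12 − 8) − 0 = 4, and there is no ∂_2, so H_1 = Z^4.

As a check, the Euler characteristic is 9 − 12 = -3, which agrees with 1 − 4 = -3.

H_0 ≅ Z,  H_1 ≅ Z^4.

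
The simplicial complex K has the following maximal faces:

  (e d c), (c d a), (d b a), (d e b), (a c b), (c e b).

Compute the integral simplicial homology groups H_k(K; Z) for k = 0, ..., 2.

H_0 = Z,  H_1 = 0,  H_2 = Z.

Take the total order a < b < c < d < e on the vertex set. Then K (dimension 2) consists of the simplices:

  0-simplices (5): a, b, c, d, e
  1-simplices (9): ab, ac, ad, bc, bd, be, cd, ce, de
  2-simplices (6): abc, abd, acd, bce, bde, cde

Hence C_0 ≅ Z^5, C_1 ≅ Z^9, C_2 ≅ Z^6.

Boundary ∂_1: C_1 → C_0 is given by ∂[p,q] = [q] − [p]. For instance
  ∂ac = c − a.
As a 5×9 matrix over Z this has rank 4, with invariant factors (1,1,1,1).

The boundary map ∂_2: C_2 → C_1 sends each 2-simplex [p,q,r] to [q,r] − [p,r] + [p,q]. For instance
  ∂abc = bc − ac + ab,
  ∂cde = de − ce + cd.
This gives a 9×6 integer matrix of rank 5; reducing to Smith normal form yields diagonal entries (1,1,1,1,1).

Reading off H_k = ker ∂_k / im ∂_{k+1}:

  H_0: rank C_0 − rank ∂_1 = 5 − 4 = 1, and the invariant factors of ∂_1 are all 1, so H_0 ≅ Z.
  H_1: rank ker ∂_1 − rank ∂_2 = (9 − 4) − 5 = 0, and the invariant factors of ∂_2 are all 1, so H_1 ≅ 0.
  H_2: rank ker ∂_2 − rank ∂_3 = (6 − 5) − 0 = 1, and there is no ∂_3, so H_2 ≅ Z.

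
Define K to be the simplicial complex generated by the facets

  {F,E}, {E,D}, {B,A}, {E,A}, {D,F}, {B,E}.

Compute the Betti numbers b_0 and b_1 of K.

b_0 = 1, b_1 = 2.

K has 5 vertices, 6 edges.
rank ∂_0 = 0, rank ∂_1 = 4 ⇒ b_0 = 5 − 0 − 4 = 1; all invariant factors of ∂_1 are 1 so no torsion. So H_0 ≅ Z.
rank ∂_1 = 4, rank ∂_2 = 0 ⇒ b_1 = 6 − 4 − 0 = 2. So H_1 ≅ Z^2.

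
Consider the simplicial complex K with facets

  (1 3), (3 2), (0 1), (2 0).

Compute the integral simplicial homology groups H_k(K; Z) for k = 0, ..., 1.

Fix the vertex order 0 < 1 < 2 < 3 and write every simplex with vertices in increasing order. Then dim K = 1 and the simplices of K are:

  0-simplices (4): [0], [1], [2], [3]
  1-simplices (4): [0,1], [0,2], [1,3], [2,3]

so the chain groups are C_0 ≅ Z^4, C_1 ≅ Z^4.

The boundary map ∂_1: C_1 → C_0 is given by ∂[p,q] = [q] − [p]. For instance
  ∂[2,3] = [3] − [2].
This gives a 4×4 integer matrix of rank 3; reducing to Smith normal form yields diagonal entries (1,1,1).

Reading off H_k = ker ∂_k / im ∂_{k+1}:

  H_0: rank C_0 − rank ∂_1 = 4 − 3 = 1, and the invariant factors of ∂_1 are all 1, so H_0 ≅ Z.
  H_1: rank ker ∂_1 − rank ∂_2 = (4 − 3) − 0 = 1, and there is no ∂_2, so H_1 ≅ Z.

As a check, the Euler characteristic is 4 − 4 = 0, which agrees with 1 − 1 = 0.
(K is a triangulation of the circle S^1.)

H_0 ≅ Z,  H_1 ≅ Z.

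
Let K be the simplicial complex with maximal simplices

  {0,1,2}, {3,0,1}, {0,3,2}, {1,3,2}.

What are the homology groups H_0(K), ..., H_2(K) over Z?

We work with the vertex ordering 0 < 1 < 2 < 3. The simplices of K, each written with vertices in increasing order, are:

  0-simplices (4): [0], [1], [2], [3]
  1-simplices (6): [0,1], [0,2], [0,3], [1,2], [1,3], [2,3]
  2-simplices (4): [0,1,2], [0,1,3], [0,2,3], [1,2,3]

giving chain groups C_0 ≅ Z^4, C_1 ≅ Z^6, C_2 ≅ Z^4.

Boundary ∂_1: C_1 → C_0 is given by ∂[p,q] = [q] − [p]. For instance
  ∂[2,3] = [3] − [2].
As a 4×6 matrix over Z this has rank 3, with invariant factors (1,1,1).

∂_2: C_2 → C_1 sends each 2-simplex [p,q,r] to [q,r] − [p,r] + [p,q]. For instance
  ∂[0,1,3] = [1,3] − [0,3] + [0,1],
  ∂[1,2,3] = [2,3] − [1,3] + [1,2].
This gives a 6×4 integer matrix of rank 3; reducing to Smith normal form yields diagonal entries (1,1,1).

Computing H_k = (kernel of ∂_k) / (image of ∂_{k+1}):

  H_0: rank C_0 − rank ∂_1 = 4 − 3 = 1, and the invariant factors of ∂_1 are all 1, so H_0 ≅ Z.
  H_1: rank ker ∂_1 − rank ∂_2 = (6 − 3) − 3 = 0, and the invariant factors of ∂_2 are all 1, so H_1 ≅ 0.
  H_2: rank ker ∂_2 − rank ∂_3 = (4 − 3) − 0 = 1, and there is no ∂_3, so H_2 ≅ Z.

(K is a triangulation of the 2-sphere S^2.)

H_0 ≅ Z,  H_1 = 0,  H_2 ≅ Z.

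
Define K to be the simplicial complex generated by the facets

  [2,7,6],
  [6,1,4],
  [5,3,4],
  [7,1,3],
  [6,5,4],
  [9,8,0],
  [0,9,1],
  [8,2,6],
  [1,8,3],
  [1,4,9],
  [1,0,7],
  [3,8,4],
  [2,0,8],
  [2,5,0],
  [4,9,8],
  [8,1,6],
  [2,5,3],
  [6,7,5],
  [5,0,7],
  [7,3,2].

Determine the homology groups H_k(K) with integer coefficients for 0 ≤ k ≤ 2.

H_0 = Z,  H_1 = Z × Z/2,  H_2 = 0.

We work with the vertex ordering 0 < 1 < 2 < 3 < 4 < 5 < 6 < 7 < 8 < 9. The simplices of K, each written with vertices in increasing order, are:

  0-simplices (10): [0], [1], [2], [3], [4], [5], [6], [7], [8], [9]
  1-simplices (30): (30 of them)
  2-simplices (20): (20 of them)

giving chain groups C_0 ≅ Z^10, C_1 ≅ Z^30, C_2 ≅ Z^20.

∂_1: C_1 → C_0 is given by ∂[p,q] = [q] − [p].
This gives a 10×30 integer matrix of rank 9; reducing to Smith normal form yields diagonal entries (1,1,1,1,1,1,1,1,1).

Boundary ∂_2: C_2 → C_1 maps a triangle to the signed sum of its edges. For instance
  ∂[5,6,7] = [6,7] − [5,7] + [5,6],
  ∂[0,2,8] = [2,8] − [0,8] + [0,2].
As a 30×20 matrix over Z this has rank 20, with invariant factors (1,1,1,1,1,1,1,1,1,1,1,1,1,1,1,1,1,1,1,2).

Computing H_k = (kernel of ∂_k) / (image of ∂_{k+1}):

  H_0: rank C_0 − rank ∂_1 = 10 − 9 = 1, and the invariant factors of ∂_1 are all 1, so H_0 ≅ Z.
  H_1: rank ker ∂_1 − rank ∂_2 = (30 − 9) − 20 = 1, and ∂_2 has invariant factor 2 > 1, so H_1 ≅ Z × Z/2.
  H_2: rank ker ∂_2 − rank ∂_3 = (20 − 20) − 0 = 0, and there is no ∂_3, so H_2 ≅ 0.

(K is a triangulation of the Klein bottle.)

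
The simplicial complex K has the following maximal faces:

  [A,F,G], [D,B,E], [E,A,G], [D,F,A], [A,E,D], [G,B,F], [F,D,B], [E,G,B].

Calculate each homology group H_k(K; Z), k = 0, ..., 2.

H_0 ≅ Z,  H_1 = 0,  H_2 ≅ Z.

We work with the vertex ordering A < B < D < E < F < G. The simplices of K, each written with vertices in increasing order, are:

  0-simplices (6): A, B, D, E, F, G
  1-simplices (12): AD, AE, AF, AG, BD, BE, BF, BG, DE, DF, EG, FG
  2-simplices (8): ADE, ADF, AEG, AFG, BDE, BDF, BEG, BFG

giving chain groups C_0 ≅ Z^6, C_1 ≅ Z^12, C_2 ≅ Z^8.

Boundary ∂_1: C_1 → C_0 sends each edge [p,q] (with p < q) to q − p.
The 6×12 boundary matrix has rank 5 and Smith normal form diag(1,1,1,1,1).

Boundary ∂_2: C_2 → C_1 sends each 2-simplex [p,q,r] to [q,r] − [p,r] + [p,q]. For instance
  ∂AFG = FG − AG + AF,
  ∂ADE = DE − AE + AD.
This gives a 12×8 integer matrix of rank 7; reducing to Smith normal form yields diagonal entries (1,1,1,1,1,1,1).

Reading off H_k = ker ∂_k / im ∂_{k+1}:

  H_0: rank C_0 − rank ∂_1 = 6 − 5 = 1, and the invariant factors of ∂_1 are all 1, so H_0 ≅ Z.
  H_1: rank ker ∂_1 − rank ∂_2 = (12 − 5) − 7 = 0, and the invariant factors of ∂_2 are all 1, so H_1 ≅ 0.
  H_2: rank ker ∂_2 − rank ∂_3 = (8 − 7) − 0 = 1, and there is no ∂_3, so H_2 ≅ Z.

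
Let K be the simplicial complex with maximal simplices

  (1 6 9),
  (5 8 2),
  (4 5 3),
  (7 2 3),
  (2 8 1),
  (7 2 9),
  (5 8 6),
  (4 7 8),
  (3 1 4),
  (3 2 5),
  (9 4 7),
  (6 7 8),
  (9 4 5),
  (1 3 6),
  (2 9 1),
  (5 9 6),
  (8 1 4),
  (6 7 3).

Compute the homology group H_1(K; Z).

Fix the vertex order 1 < 2 < 3 < 4 < 5 < 6 < 7 < 8 < 9 and write every simplex with vertices in increasing order. Then dim K = 2 and the simplices of K are:

  0-simplices (9): [1], [2], [3], [4], [5], [6], [7], [8], [9]
  1-simplices (27): (27 of them)
  2-simplices (18): [1,2,8], [1,2,9], [1,3,4], [1,3,6], [1,4,8], [1,6,9], [2,3,5], [2,3,7], [2,5,8], [2,7,9], [3,4,5], [3,6,7], [4,5,9], [4,7,8], [4,7,9], [5,6,8], [5,6,9], [6,7,8]

giving chain groups C_0 ≅ Z^9, C_1 ≅ Z^27, C_2 ≅ Z^18.

The boundary map ∂_1: C_1 → C_0 sends each edge [p,q] (with p < q) to q − p. For instance
  ∂[5,6] = [6] − [5].
As a 9×27 matrix over Z this has rank 8, with invariant factors (1,1,1,1,1,1,1,1).

Boundary ∂_2: C_2 → C_1 maps a triangle to the signed sum of its edges. For instance
  ∂[1,6,9] = [6,9] − [1,9] + [1,6],
  ∂[1,2,9] = [2,9] − [1,9] + [1,2].
This gives a 27×18 integer matrix of rank 17; reducing to Smith normal form yields diagonal entries (1,1,1,1,1,1,1,1,1,1,1,1,1,1,1,1,1).

Reading off H_k = ker ∂_k / im ∂_{k+1}:

  H_1: rank ker ∂_1 − rank ∂_2 = (27 − 8) − 17 = 2, and the invariant factors of ∂_2 are all 1, so H_1 ≅ Z^2.

H_1 ≅ Z^2.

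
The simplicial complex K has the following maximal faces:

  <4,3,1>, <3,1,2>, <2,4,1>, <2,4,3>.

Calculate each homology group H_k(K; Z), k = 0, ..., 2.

Fix the vertex order 1 < 2 < 3 < 4 and write every simplex with vertices in increasing order. Then dim K = 2 and the simplices of K are:

  0-simplices (4): [1], [2], [3], [4]
  1-simplices (6): [1,2], [1,3], [1,4], [2,3], [2,4], [3,4]
  2-simplices (4): [1,2,3], [1,2,4], [1,3,4], [2,3,4]

so the chain groups are C_0 ≅ Z^4, C_1 ≅ Z^6, C_2 ≅ Z^4.

∂_1: C_1 → C_0 is given by ∂[p,q] = [q] − [p]. For instance
  ∂[2,3] = [3] − [2].
As a 4×6 matrix over Z this has rank 3, with invariant factors (1,1,1).

Boundary ∂_2: C_2 → C_1 sends each 2-simplex [p,q,r] to [q,r] − [p,r] + [p,q]. For instance
  ∂[1,2,4] = [2,4] − [1,4] + [1,2],
  ∂[1,3,4] = [3,4] − [1,4] + [1,3].
This gives a 6×4 integer matrix of rank 3; reducing to Smith normal form yields diagonal entries (1,1,1).

From H_k ≅ ker(∂_k) / im(∂_{k+1}) we obtain:

  H_0: rank C_0 − rank ∂_1 = 4 − 3 = 1, and the invariant factors of ∂_1 are all 1, so H_0 ≅ Z.
  H_1: rank ker ∂_1 − rank ∂_2 = (6 − 3) − 3 = 0, and the invariant factors of ∂_2 are all 1, so H_1 ≅ 0.
  H_2: rank ker ∂_2 − rank ∂_3 = (4 − 3) − 0 = 1, and there is no ∂_3, so H_2 ≅ Z.

H_0 ≅ Z,  H_1 = 0,  H_2 ≅ Z.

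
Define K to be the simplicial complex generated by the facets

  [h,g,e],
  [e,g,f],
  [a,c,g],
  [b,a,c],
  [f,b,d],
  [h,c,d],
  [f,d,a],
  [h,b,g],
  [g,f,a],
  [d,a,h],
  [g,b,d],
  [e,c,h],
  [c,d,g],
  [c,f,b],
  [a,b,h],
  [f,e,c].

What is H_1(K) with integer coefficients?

H_1 = Z^2.

Take the total order a < b < c < d < e < f < g < h on the vertex set. Then K (dimension 2) consists of the simplices:

  0-simplices (8): a, b, c, d, e, f, g, h
  1-simplices (24): ab, ac, ad, af, ag, ah, bc, bd, bf, bg, bh, cd, ce, cf, cg, ch, df, dg, dh, ef, eg, eh, fg, gh
  2-simplices (16): abc, abh, acg, adf, adh, afg, bcf, bdf, bdg, bgh, cdg, cdh, cef, ceh, efg, egh

giving chain groups C_0 ≅ Z^8, C_1 ≅ Z^24, C_2 ≅ Z^16.

Boundary ∂_1: C_1 → C_0 maps an edge to its endpoints' difference, ∂[p,q] = q − p.
The resulting 8×24 matrix has rank 7, and its Smith normal form has invariant factors (1,1,1,1,1,1,1).

The boundary map ∂_2: C_2 → C_1 maps a triangle to the signed sum of its edges. For instance
  ∂bdg = dg − bg + bd,
  ∂abh = bh − ah + ab.
As a 24×16 matrix over Z this has rank 15, with invariant factors (1,1,1,1,1,1,1,1,1,1,1,1,1,1,1).

Reading off H_k = ker ∂_k / im ∂_{k+1}:

  H_1: rank ker ∂_1 − rank ∂_2 = (24 − 7) − 15 = 2, and the invariant factors of ∂_2 are all 1, so H_1 = Z^2.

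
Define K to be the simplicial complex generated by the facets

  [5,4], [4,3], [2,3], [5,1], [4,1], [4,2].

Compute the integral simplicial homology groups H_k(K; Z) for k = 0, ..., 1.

Fix the vertex order 1 < 2 < 3 < 4 < 5 and write every simplex with vertices in increasing order. Then dim K = 1 and the simplices of K are:

  0-simplices (5): [1], [2], [3], [4], [5]
  1-simplices (6): [1,4], [1,5], [2,3], [2,4], [3,4], [4,5]

so the chain groups are C_0 ≅ Z^5, C_1 ≅ Z^6.

Boundary ∂_1: C_1 → C_0 maps an edge to its endpoints' difference, ∂[p,q] = q − p. For instance
  ∂[3,4] = [4] − [3].
The resulting 5×6 matrix has rank 4, and its Smith normal form has invariant factors (1,1,1,1).

Reading off H_k = ker ∂_k / im ∂_{k+1}:

  H_0: rank C_0 − rank ∂_1 = 5 − 4 = 1, and the invariant factors of ∂_1 are all 1, so H_0 ≅ Z.
  H_1: rank ker ∂_1 − rank ∂_2 = (6 − 4) − 0 = 2, and there is no ∂_2, so H_1 ≅ Z^2.

(K is a triangulation of a wedge of 2 circles.)

H_0 = Z,  H_1 = Z^2.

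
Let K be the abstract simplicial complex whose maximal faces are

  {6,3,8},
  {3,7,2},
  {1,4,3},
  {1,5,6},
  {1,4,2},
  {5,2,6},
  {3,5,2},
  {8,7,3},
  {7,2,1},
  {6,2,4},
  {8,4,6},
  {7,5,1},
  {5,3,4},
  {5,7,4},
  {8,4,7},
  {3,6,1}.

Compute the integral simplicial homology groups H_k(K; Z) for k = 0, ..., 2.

Take the total order 1 < 2 < 3 < 4 < 5 < 6 < 7 < 8 on the vertex set. Then K (dimension 2) consists of the simplices:

  0-simplices (8): [1], [2], [3], [4], [5], [6], [7], [8]
  1-simplices (24): (24 of them)
  2-simplices (16): [1,2,4], [1,2,7], [1,3,4], [1,3,6], [1,5,6], [1,5,7], [2,3,5], [2,3,7], [2,4,6], [2,5,6], [3,4,5], [3,6,8], [3,7,8], [4,5,7], [4,6,8], [4,7,8]

Hence C_0 ≅ Z^8, C_1 ≅ Z^24, C_2 ≅ Z^16.

∂_1: C_1 → C_0 maps an edge to its endpoints' difference, ∂[p,q] = q − p.
The resulting 8×24 matrix has rank 7, and its Smith normal form has invariant factors (1,1,1,1,1,1,1).

Boundary ∂_2: C_2 → C_1 acts by ∂[p,q,r] = [q,r] − [p,r] + [p,q]. For instance
  ∂[1,2,4] = [2,4] − [1,4] + [1,2],
  ∂[3,4,5] = [4,5] − [3,5] + [3,4].
The resulting 24×16 matrix has rank 15, and its Smith normal form has invariant factors (1,1,1,1,1,1,1,1,1,1,1,1,1,1,1).

Computing H_k = (kernel of ∂_k) / (image of ∂_{k+1}):

  H_0: rank C_0 − rank ∂_1 = 8 − 7 = 1, and the invariant factors of ∂_1 are all 1, so H_0 = Z.
  H_1: rank ker ∂_1 − rank ∂_2 = (24 − 7) − 15 = 2, and the invariant factors of ∂_2 are all 1, so H_1 = Z^2.
  H_2: rank ker ∂_2 − rank ∂_3 = (16 − 15) − 0 = 1, and there is no ∂_3, so H_2 = Z.

(K is a triangulation of the torus T^2.)

H_0 ≅ Z,  H_1 ≅ Z^2,  H_2 ≅ Z.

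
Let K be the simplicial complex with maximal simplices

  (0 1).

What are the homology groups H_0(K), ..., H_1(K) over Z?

H_0 = Z,  H_1 = 0.

Fix the vertex order 0 < 1 and write every simplex with vertices in increasing order. Then dim K = 1 and the simplices of K are:

  0-simplices (2): [0], [1]
  1-simplices (1): [0,1]

giving chain groups C_0 ≅ Z^2, C_1 ≅ Z^1.

∂_1: C_1 → C_0 maps an edge to its endpoints' difference, ∂[p,q] = q − p.
The 2×1 boundary matrix has rank 1 and Smith normal form diag(1).

Computing H_k = (kernel of ∂_k) / (image of ∂_{k+1}):

  H_0: rank C_0 − rank ∂_1 = 2 − 1 = 1, and the invariant factors of ∂_1 are all 1, so H_0 = Z.
  H_1: rank ker ∂_1 − rank ∂_2 = (1 − 1) − 0 = 0, and there is no ∂_2, so H_1 = 0.

As a check, the Euler characteristic is 2 − 1 = 1, which agrees with 1 − 0 = 1.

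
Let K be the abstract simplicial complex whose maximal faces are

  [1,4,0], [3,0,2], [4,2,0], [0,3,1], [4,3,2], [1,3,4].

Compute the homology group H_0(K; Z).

H_0 ≅ Z.

K has 5 vertices, 9 edges, 6 triangles.
rank ∂_0 = 0, rank ∂_1 = 4 ⇒ b_0 = 5 − 0 − 4 = 1; all invariant factors of ∂_1 are 1 so no torsion. So H_0 ≅ Z.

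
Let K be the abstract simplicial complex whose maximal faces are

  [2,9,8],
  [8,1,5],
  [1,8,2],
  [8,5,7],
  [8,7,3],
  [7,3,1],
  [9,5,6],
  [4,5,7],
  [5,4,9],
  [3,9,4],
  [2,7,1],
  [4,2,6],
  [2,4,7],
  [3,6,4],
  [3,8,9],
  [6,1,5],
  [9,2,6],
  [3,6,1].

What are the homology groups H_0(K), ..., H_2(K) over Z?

H_0 = Z,  H_1 = Z ⊕ Z/2,  H_2 = 0.

We work with the vertex ordering 1 < 2 < 3 < 4 < 5 < 6 < 7 < 8 < 9. The simplices of K, each written with vertices in increasing order, are:

  0-simplices (9): [1], [2], [3], [4], [5], [6], [7], [8], [9]
  1-simplices (27): (27 of them)
  2-simplices (18): [1,2,7], [1,2,8], [1,3,6], [1,3,7], [1,5,6], [1,5,8], [2,4,6], [2,4,7], [2,6,9], [2,8,9], [3,4,6], [3,4,9], [3,7,8], [3,8,9], [4,5,7], [4,5,9], [5,6,9], [5,7,8]

Hence C_0 ≅ Z^9, C_1 ≅ Z^27, C_2 ≅ Z^18.

∂_1: C_1 → C_0 sends each edge [p,q] (with p < q) to q − p.
This gives a 9×27 integer matrix of rank 8; reducing to Smith normal form yields diagonal entries (1,1,1,1,1,1,1,1).

The boundary map ∂_2: C_2 → C_1 maps a triangle to the signed sum of its edges. For instance
  ∂[1,5,8] = [5,8] − [1,8] + [1,5],
  ∂[1,3,7] = [3,7] − [1,7] + [1,3].
As a 27×18 matrix over Z this has rank 18, with invariant factors (1,1,1,1,1,1,1,1,1,1,1,1,1,1,1,1,1,2).

Now H_k = ker ∂_k / im ∂_{k+1}, so:

  H_0: rank C_0 − rank ∂_1 = 9 − 8 = 1, and the invariant factors of ∂_1 are all 1, so H_0 ≅ Z.
  H_1: rank ker ∂_1 − rank ∂_2 = (27 − 8) − 18 = 1, and ∂_2 has invariant factor 2 > 1, so H_1 ≅ Z ⊕ Z/2.
  H_2: rank ker ∂_2 − rank ∂_3 = (18 − 18) − 0 = 0, and there is no ∂_3, so H_2 ≅ 0.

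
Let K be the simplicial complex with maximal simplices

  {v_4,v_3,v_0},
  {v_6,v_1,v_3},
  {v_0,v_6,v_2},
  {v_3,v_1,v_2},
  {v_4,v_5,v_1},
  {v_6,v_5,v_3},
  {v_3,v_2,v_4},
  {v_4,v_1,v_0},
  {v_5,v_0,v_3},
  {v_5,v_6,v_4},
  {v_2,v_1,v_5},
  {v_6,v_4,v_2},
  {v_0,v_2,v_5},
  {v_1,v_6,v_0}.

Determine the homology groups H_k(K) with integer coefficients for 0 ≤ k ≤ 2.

Order the vertices as v_0 < v_1 < v_2 < v_3 < v_4 < v_5 < v_6. Listing each simplex with vertices in this order, K has dimension 2 with simplices:

  0-simplices (7): [v_0], [v_1], [v_2], [v_3], [v_4], [v_5], [v_6]
  1-simplices (21): (21 of them)
  2-simplices (14): (14 of them)

giving chain groups C_0 ≅ Z^7, C_1 ≅ Z^21, C_2 ≅ Z^14.

Boundary ∂_1: C_1 → C_0 is given by ∂[p,q] = [q] − [p].
The resulting 7×21 matrix has rank 6, and its Smith normal form has invariant factors (1,1,1,1,1,1).

The boundary map ∂_2: C_2 → C_1 maps a triangle to the signed sum of its edges. For instance
  ∂[v_1,v_3,v_6] = [v_3,v_6] − [v_1,v_6] + [v_1,v_3],
  ∂[v_0,v_2,v_5] = [v_2,v_5] − [v_0,v_5] + [v_0,v_2].
This gives a 21×14 integer matrix of rank 13; reducing to Smith normal form yields diagonal entries (1,1,1,1,1,1,1,1,1,1,1,1,1).

Reading off H_k = ker ∂_k / im ∂_{k+1}:

  H_0: rank C_0 − rank ∂_1 = 7 − 6 = 1, and the invariant factors of ∂_1 are all 1, so H_0 ≅ Z.
  H_1: rank ker ∂_1 − rank ∂_2 = (21 − 6) − 13 = 2, and the invariant factors of ∂_2 are all 1, so H_1 ≅ Z^2.
  H_2: rank ker ∂_2 − rank ∂_3 = (14 − 13) − 0 = 1, and there is no ∂_3, so H_2 ≅ Z.

H_0 = Z,  H_1 = Z^2,  H_2 = Z.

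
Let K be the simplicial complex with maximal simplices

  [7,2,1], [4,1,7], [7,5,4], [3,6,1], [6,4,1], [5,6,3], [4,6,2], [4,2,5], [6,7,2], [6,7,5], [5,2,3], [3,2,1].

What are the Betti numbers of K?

b_0 = 1, b_1 = 0, b_2 = 0.

Take the total order 1 < 2 < 3 < 4 < 5 < 6 < 7 on the vertex set. Then K (dimension 2) consists of the simplices:

  0-simplices (7): [1], [2], [3], [4], [5], [6], [7]
  1-simplices (18): [1,2], [1,3], [1,4], [1,6], [1,7], [2,3], [2,4], [2,5], [2,6], [2,7], [3,5], [3,6], [4,5], [4,6], [4,7], [5,6], [5,7], [6,7]
  2-simplices (12): [1,2,3], [1,2,7], [1,3,6], [1,4,6], [1,4,7], [2,3,5], [2,4,5], [2,4,6], [2,6,7], [3,5,6], [4,5,7], [5,6,7]

Hence C_0 ≅ Z^7, C_1 ≅ Z^18, C_2 ≅ Z^12.

Boundary ∂_1: C_1 → C_0 sends each edge [p,q] (with p < q) to q − p.
As a 7×18 matrix over Z this has rank 6, with invariant factors (1,1,1,1,1,1).

The boundary map ∂_2: C_2 → C_1 sends each 2-simplex [p,q,r] to [q,r] − [p,r] + [p,q]. For instance
  ∂[2,6,7] = [6,7] − [2,7] + [2,6],
  ∂[1,3,6] = [3,6] − [1,6] + [1,3].
The resulting 18×12 matrix has rank 12, and its Smith normal form has invariant factors (1,1,1,1,1,1,1,1,1,1,1,2).

Reading off H_k = ker ∂_k / im ∂_{k+1}:

  H_0: rank C_0 − rank ∂_1 = 7 − 6 = 1, and the invariant factors of ∂_1 are all 1, so H_0 = Z.
  H_1: rank ker ∂_1 − rank ∂_2 = (18 − 6) − 12 = 0, and ∂_2 has invariant factor 2 > 1, so H_1 = Z_2.
  H_2: rank ker ∂_2 − rank ∂_3 = (12 − 12) − 0 = 0, and there is no ∂_3, so H_2 = 0.

As a check, the Euler characteristic is 7 − 18 + 12 = 1, which agrees with 1 − 0 + 0 = 1.
(K is a triangulation of the real projective plane RP^2.)

Hence the Betti numbers are b_0 = 1, b_1 = 0, b_2 = 0.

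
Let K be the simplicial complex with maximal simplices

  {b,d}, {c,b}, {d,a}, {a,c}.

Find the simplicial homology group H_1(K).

Order the vertices as a < b < c < d. Listing each simplex with vertices in this order, K has dimension 1 with simplices:

  0-simplices (4): a, b, c, d
  1-simplices (4): ac, ad, bc, bd

Hence C_0 ≅ Z^4, C_1 ≅ Z^4.

∂_1: C_1 → C_0 maps an edge to its endpoints' difference, ∂[p,q] = q − p.
The 4×4 boundary matrix has rank 3 and Smith normal form diag(1,1,1).

Now H_k = ker ∂_k / im ∂_{k+1}, so:

  H_1: rank ker ∂_1 − rank ∂_2 = (4 − 3) − 0 = 1, and there is no ∂_2, so H_1 ≅ Z.

H_1 = Z.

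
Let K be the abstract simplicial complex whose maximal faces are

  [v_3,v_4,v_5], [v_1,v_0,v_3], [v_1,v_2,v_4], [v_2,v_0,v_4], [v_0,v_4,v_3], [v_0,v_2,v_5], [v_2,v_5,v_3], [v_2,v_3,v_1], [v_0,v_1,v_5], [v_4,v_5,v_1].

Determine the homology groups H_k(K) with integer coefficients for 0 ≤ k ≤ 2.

H_0 = Z,  H_1 = Z/2,  H_2 = 0.

We work with the vertex ordering v_0 < v_1 < v_2 < v_3 < v_4 < v_5. The simplices of K, each written with vertices in increasing order, are:

  0-simplices (6): [v_0], [v_1], [v_2], [v_3], [v_4], [v_5]
  1-simplices (15): (15 of them)
  2-simplices (10): [v_0,v_1,v_3], [v_0,v_1,v_5], [v_0,v_2,v_4], [v_0,v_2,v_5], [v_0,v_3,v_4], [v_1,v_2,v_3], [v_1,v_2,v_4], [v_1,v_4,v_5], [v_2,v_3,v_5], [v_3,v_4,v_5]

giving chain groups C_0 ≅ Z^6, C_1 ≅ Z^15, C_2 ≅ Z^10.

∂_1: C_1 → C_0 maps an edge to its endpoints' difference, ∂[p,q] = q − p.
The 6×15 boundary matrix has rank 5 and Smith normal form diag(1,1,1,1,1).

The boundary map ∂_2: C_2 → C_1 sends each 2-simplex [p,q,r] to [q,r] − [p,r] + [p,q]. For instance
  ∂[v_1,v_2,v_3] = [v_2,v_3] − [v_1,v_3] + [v_1,v_2],
  ∂[v_2,v_3,v_5] = [v_3,v_5] − [v_2,v_5] + [v_2,v_3].
The resulting 15×10 matrix has rank 10, and its Smith normal form has invariant factors (1,1,1,1,1,1,1,1,1,2).

From H_k ≅ ker(∂_k) / im(∂_{k+1}) we obtain:

  H_0: rank C_0 − rank ∂_1 = 6 − 5 = 1, and the invariant factors of ∂_1 are all 1, so H_0 = Z.
  H_1: rank ker ∂_1 − rank ∂_2 = (15 − 5) − 10 = 0, and ∂_2 has invariant factor 2 > 1, so H_1 = Z/2.
  H_2: rank ker ∂_2 − rank ∂_3 = (10 − 10) − 0 = 0, and there is no ∂_3, so H_2 = 0.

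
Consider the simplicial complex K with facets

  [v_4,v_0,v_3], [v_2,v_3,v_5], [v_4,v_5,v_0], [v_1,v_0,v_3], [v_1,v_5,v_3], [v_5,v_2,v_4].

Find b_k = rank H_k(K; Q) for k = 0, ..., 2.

b_0 = 1, b_1 = 1, b_2 = 0.

We work with the vertex ordering v_0 < v_1 < v_2 < v_3 < v_4 < v_5. The simplices of K, each written with vertices in increasing order, are:

  0-simplices (6): [v_0], [v_1], [v_2], [v_3], [v_4], [v_5]
  1-simplices (12): [v_0,v_1], [v_0,v_3], [v_0,v_4], [v_0,v_5], [v_1,v_3], [v_1,v_5], [v_2,v_3], [v_2,v_4], [v_2,v_5], [v_3,v_4], [v_3,v_5], [v_4,v_5]
  2-simplices (6): [v_0,v_1,v_3], [v_0,v_3,v_4], [v_0,v_4,v_5], [v_1,v_3,v_5], [v_2,v_3,v_5], [v_2,v_4,v_5]

Hence C_0 ≅ Z^6, C_1 ≅ Z^12, C_2 ≅ Z^6.

The boundary map ∂_1: C_1 → C_0 maps an edge to its endpoints' difference, ∂[p,q] = q − p. For instance
  ∂[v_0,v_4] = [v_4] − [v_0].
As a 6×12 matrix over Z this has rank 5, with invariant factors (1,1,1,1,1).

The boundary map ∂_2: C_2 → C_1 sends each 2-simplex [p,q,r] to [q,r] − [p,r] + [p,q]. For instance
  ∂[v_2,v_4,v_5] = [v_4,v_5] − [v_2,v_5] + [v_2,v_4],
  ∂[v_2,v_3,v_5] = [v_3,v_5] − [v_2,v_5] + [v_2,v_3].
This gives a 12×6 integer matrix of rank 6; reducing to Smith normal form yields diagonal entries (1,1,1,1,1,1).

Computing H_k = (kernel of ∂_k) / (image of ∂_{k+1}):

  H_0: rank C_0 − rank ∂_1 = 6 − 5 = 1, and the invariant factors of ∂_1 are all 1, so H_0 ≅ Z.
  H_1: rank ker ∂_1 − rank ∂_2 = (12 − 5) − 6 = 1, and the invariant factors of ∂_2 are all 1, so H_1 ≅ Z.
  H_2: rank ker ∂_2 − rank ∂_3 = (6 − 6) − 0 = 0, and there is no ∂_3, so H_2 ≅ 0.

Hence the Betti numbers are b_0 = 1, b_1 = 1, b_2 = 0.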